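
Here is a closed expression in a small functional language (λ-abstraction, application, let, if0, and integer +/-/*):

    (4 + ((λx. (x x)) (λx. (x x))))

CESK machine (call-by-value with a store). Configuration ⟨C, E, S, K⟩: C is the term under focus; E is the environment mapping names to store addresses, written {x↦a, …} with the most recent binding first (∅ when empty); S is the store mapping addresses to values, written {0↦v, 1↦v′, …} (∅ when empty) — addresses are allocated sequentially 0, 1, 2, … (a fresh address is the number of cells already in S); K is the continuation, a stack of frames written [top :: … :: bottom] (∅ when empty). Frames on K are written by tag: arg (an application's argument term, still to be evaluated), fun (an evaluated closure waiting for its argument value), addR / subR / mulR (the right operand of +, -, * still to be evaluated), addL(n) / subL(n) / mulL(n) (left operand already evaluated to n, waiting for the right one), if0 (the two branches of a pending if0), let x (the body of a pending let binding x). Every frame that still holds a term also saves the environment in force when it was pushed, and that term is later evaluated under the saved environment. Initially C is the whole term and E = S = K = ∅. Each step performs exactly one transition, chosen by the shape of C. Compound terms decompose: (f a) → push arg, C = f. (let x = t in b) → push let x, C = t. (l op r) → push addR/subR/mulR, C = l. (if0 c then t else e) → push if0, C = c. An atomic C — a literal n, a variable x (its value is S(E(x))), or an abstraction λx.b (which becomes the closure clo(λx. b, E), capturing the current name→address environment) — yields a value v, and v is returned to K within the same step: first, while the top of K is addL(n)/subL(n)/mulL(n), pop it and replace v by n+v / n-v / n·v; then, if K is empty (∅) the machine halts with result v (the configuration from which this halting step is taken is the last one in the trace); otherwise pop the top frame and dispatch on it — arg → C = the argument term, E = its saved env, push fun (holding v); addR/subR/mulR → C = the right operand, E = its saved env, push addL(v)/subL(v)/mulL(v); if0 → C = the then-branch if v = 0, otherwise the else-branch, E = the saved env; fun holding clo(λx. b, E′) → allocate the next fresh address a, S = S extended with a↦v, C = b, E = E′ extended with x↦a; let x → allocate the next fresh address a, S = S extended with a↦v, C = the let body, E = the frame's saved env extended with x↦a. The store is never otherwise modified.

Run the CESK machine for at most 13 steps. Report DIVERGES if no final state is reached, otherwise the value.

[0] <C=(4 + ((λx. (x x)) (λx. (x x)))), E=∅, S=∅, K=∅>
[1] <C=4, E=∅, S=∅, K=[addR]>
[2] <C=((λx. (x x)) (λx. (x x))), E=∅, S=∅, K=[addL(4)]>
[3] <C=(λx. (x x)), E=∅, S=∅, K=[arg :: addL(4)]>
[4] <C=(λx. (x x)), E=∅, S=∅, K=[fun :: addL(4)]>
[5] <C=(x x), E={x↦0}, S={0↦clo(λx. (x x), ∅)}, K=[addL(4)]>
[6] <C=x, E={x↦0}, S={0↦clo(λx. (x x), ∅)}, K=[arg :: addL(4)]>
[7] <C=x, E={x↦0}, S={0↦clo(λx. (x x), ∅)}, K=[fun :: addL(4)]>
[8] <C=(x x), E={x↦1}, S={0↦clo(λx. (x x), ∅), 1↦clo(λx. (x x), ∅)}, K=[addL(4)]>
[9] <C=x, E={x↦1}, S={0↦clo(λx. (x x), ∅), 1↦clo(λx. (x x), ∅)}, K=[arg :: addL(4)]>
[10] <C=x, E={x↦1}, S={0↦clo(λx. (x x), ∅), 1↦clo(λx. (x x), ∅)}, K=[fun :: addL(4)]>
[11] <C=(x x), E={x↦2}, S={0↦clo(λx. (x x), ∅), 1↦clo(λx. (x x), ∅), 2↦clo(λx. (x x), ∅)}, K=[addL(4)]>
[12] <C=x, E={x↦2}, S={0↦clo(λx. (x x), ∅), 1↦clo(λx. (x x), ∅), 2↦clo(λx. (x x), ∅)}, K=[arg :: addL(4)]>
[13] <C=x, E={x↦2}, S={0↦clo(λx. (x x), ∅), 1↦clo(λx. (x x), ∅), 2↦clo(λx. (x x), ∅)}, K=[fun :: addL(4)]>
→ 13 transitions taken and the configuration is still not final: no result within 13 steps

Answer: DIVERGES (no final state within 13 steps)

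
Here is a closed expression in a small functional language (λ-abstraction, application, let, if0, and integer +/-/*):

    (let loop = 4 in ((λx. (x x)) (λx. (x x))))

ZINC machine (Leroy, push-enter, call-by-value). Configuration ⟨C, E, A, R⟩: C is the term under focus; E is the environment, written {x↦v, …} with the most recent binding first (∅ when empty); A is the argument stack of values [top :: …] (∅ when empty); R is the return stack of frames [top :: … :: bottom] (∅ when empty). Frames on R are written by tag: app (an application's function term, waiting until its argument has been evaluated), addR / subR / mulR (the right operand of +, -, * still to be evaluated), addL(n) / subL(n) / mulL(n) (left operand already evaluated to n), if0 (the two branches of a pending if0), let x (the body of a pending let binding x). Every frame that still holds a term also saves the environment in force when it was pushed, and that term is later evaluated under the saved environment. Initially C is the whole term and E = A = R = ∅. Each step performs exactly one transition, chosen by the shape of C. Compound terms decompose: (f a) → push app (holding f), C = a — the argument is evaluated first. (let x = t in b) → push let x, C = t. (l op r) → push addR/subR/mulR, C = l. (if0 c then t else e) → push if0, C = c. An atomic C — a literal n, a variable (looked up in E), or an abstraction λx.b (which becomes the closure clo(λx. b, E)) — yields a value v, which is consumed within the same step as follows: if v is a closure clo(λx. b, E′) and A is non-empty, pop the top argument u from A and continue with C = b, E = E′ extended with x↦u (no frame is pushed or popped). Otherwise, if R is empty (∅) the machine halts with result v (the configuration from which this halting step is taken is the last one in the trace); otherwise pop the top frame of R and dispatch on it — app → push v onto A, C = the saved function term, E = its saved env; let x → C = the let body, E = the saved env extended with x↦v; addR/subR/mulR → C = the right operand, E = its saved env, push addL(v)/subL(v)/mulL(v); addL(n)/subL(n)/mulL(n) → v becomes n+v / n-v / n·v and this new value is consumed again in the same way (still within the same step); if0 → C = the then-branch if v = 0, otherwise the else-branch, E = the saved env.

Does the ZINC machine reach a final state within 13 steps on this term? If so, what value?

Answer: DIVERGES (no final state within 13 steps)

Machine steps:
[0] <C=(let loop = 4 in ((λx. (x x)) (λx. (x x)))), E=∅, A=∅, R=∅>
[1] <C=4, E=∅, A=∅, R=[let loop]>
[2] <C=((λx. (x x)) (λx. (x x))), E={loop↦4}, A=∅, R=∅>
[3] <C=(λx. (x x)), E={loop↦4}, A=∅, R=[app]>
[4] <C=(λx. (x x)), E={loop↦4}, A=[clo(λx. (x x), {loop↦4})], R=∅>
[5] <C=(x x), E={x↦clo(λx. (x x), {loop↦4}), loop↦4}, A=∅, R=∅>
[6] <C=x, E={x↦clo(λx. (x x), {loop↦4}), loop↦4}, A=∅, R=[app]>
[7] <C=x, E={x↦clo(λx. (x x), {loop↦4}), loop↦4}, A=[clo(λx. (x x), {loop↦4})], R=∅>
… configuration repeats with period 3 (steps 5–7 recur indefinitely) …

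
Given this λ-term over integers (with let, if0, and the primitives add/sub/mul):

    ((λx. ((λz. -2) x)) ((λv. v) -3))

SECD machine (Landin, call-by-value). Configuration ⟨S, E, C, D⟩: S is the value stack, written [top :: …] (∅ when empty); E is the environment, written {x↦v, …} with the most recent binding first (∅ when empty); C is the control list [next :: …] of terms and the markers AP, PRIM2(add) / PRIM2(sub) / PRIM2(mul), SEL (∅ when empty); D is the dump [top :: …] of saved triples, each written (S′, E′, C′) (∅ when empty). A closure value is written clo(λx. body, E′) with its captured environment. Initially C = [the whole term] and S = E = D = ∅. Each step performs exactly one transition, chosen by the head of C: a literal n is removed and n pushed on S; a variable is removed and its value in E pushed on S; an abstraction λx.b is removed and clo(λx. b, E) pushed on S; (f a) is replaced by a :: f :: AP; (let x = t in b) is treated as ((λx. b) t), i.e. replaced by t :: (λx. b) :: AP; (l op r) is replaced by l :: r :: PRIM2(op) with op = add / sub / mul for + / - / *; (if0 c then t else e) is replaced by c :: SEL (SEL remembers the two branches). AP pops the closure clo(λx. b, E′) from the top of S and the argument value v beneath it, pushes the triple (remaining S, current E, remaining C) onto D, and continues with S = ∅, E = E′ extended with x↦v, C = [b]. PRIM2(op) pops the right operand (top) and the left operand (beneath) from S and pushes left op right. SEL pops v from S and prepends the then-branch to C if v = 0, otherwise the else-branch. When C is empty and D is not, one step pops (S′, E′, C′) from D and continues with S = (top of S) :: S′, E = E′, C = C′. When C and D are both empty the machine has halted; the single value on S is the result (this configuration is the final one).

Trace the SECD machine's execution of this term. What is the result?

t=0: <S=∅, E=∅, C=[((λx. ((λz. -2) x)) ((λv. v) -3))], D=∅>
t=1: <S=∅, E=∅, C=[((λv. v) -3) :: (λx. ((λz. -2) x)) :: AP], D=∅>
t=2: <S=∅, E=∅, C=[-3 :: (λv. v) :: AP :: (λx. ((λz. -2) x)) :: AP], D=∅>
t=3: <S=[-3], E=∅, C=[(λv. v) :: AP :: (λx. ((λz. -2) x)) :: AP], D=∅>
t=4: <S=[clo(λv. v, ∅) :: -3], E=∅, C=[AP :: (λx. ((λz. -2) x)) :: AP], D=∅>
t=5: <S=∅, E={v↦-3}, C=[v], D=[(∅, ∅, [(λx. ((λz. -2) x)) :: AP])]>
t=6: <S=[-3], E={v↦-3}, C=∅, D=[(∅, ∅, [(λx. ((λz. -2) x)) :: AP])]>
t=7: <S=[-3], E=∅, C=[(λx. ((λz. -2) x)) :: AP], D=∅>
t=8: <S=[clo(λx. ((λz. -2) x), ∅) :: -3], E=∅, C=[AP], D=∅>
t=9: <S=∅, E={x↦-3}, C=[((λz. -2) x)], D=[(∅, ∅, ∅)]>
t=10: <S=∅, E={x↦-3}, C=[x :: (λz. -2) :: AP], D=[(∅, ∅, ∅)]>
t=11: <S=[-3], E={x↦-3}, C=[(λz. -2) :: AP], D=[(∅, ∅, ∅)]>
t=12: <S=[clo(λz. -2, {x↦-3}) :: -3], E={x↦-3}, C=[AP], D=[(∅, ∅, ∅)]>
t=13: <S=∅, E={z↦-3, x↦-3}, C=[-2], D=[(∅, {x↦-3}, ∅) :: (∅, ∅, ∅)]>
t=14: <S=[-2], E={z↦-3, x↦-3}, C=∅, D=[(∅, {x↦-3}, ∅) :: (∅, ∅, ∅)]>
t=15: <S=[-2], E={x↦-3}, C=∅, D=[(∅, ∅, ∅)]>
t=16: <S=[-2], E=∅, C=∅, D=∅>
→ final value -2

Answer: -2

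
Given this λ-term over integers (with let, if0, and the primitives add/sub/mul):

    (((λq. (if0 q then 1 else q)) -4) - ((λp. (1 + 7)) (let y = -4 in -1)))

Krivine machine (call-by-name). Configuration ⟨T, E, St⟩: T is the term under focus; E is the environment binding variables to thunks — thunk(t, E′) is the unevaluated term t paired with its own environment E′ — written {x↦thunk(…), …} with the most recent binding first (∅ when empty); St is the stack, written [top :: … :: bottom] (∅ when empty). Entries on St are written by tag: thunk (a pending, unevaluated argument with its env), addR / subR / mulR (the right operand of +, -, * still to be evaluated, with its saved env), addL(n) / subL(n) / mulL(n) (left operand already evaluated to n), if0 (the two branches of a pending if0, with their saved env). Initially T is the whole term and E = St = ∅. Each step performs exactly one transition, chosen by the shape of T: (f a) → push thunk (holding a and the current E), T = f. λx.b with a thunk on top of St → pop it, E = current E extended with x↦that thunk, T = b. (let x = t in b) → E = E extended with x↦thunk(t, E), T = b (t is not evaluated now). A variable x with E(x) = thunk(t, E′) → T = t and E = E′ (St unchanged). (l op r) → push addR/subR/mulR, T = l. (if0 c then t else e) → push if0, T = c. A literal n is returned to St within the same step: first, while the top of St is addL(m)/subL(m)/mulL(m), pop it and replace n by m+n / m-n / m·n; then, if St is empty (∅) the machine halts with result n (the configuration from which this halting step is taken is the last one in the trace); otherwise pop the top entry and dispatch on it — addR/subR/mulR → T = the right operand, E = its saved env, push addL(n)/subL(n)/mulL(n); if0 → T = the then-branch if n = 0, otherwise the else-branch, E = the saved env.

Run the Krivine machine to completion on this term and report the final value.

Answer: -12

Derivation:
t=0: <T=(((λq. (if0 q then 1 else q)) -4) - ((λp. (1 + 7)) (let y = -4 in -1))), E=∅, St=∅>
t=1: <T=((λq. (if0 q then 1 else q)) -4), E=∅, St=[subR]>
t=2: <T=(λq. (if0 q then 1 else q)), E=∅, St=[thunk :: subR]>
t=3: <T=(if0 q then 1 else q), E={q↦thunk(-4, ∅)}, St=[subR]>
t=4: <T=q, E={q↦thunk(-4, ∅)}, St=[if0 :: subR]>
t=5: <T=-4, E=∅, St=[if0 :: subR]>
t=6: <T=q, E={q↦thunk(-4, ∅)}, St=[subR]>
t=7: <T=-4, E=∅, St=[subR]>
t=8: <T=((λp. (1 + 7)) (let y = -4 in -1)), E=∅, St=[subL(-4)]>
t=9: <T=(λp. (1 + 7)), E=∅, St=[thunk :: subL(-4)]>
t=10: <T=(1 + 7), E={p↦thunk((let y = -4 in -1), ∅)}, St=[subL(-4)]>
t=11: <T=1, E={p↦thunk((let y = -4 in -1), ∅)}, St=[addR :: subL(-4)]>
t=12: <T=7, E={p↦thunk((let y = -4 in -1), ∅)}, St=[addL(1) :: subL(-4)]>
→ final value -12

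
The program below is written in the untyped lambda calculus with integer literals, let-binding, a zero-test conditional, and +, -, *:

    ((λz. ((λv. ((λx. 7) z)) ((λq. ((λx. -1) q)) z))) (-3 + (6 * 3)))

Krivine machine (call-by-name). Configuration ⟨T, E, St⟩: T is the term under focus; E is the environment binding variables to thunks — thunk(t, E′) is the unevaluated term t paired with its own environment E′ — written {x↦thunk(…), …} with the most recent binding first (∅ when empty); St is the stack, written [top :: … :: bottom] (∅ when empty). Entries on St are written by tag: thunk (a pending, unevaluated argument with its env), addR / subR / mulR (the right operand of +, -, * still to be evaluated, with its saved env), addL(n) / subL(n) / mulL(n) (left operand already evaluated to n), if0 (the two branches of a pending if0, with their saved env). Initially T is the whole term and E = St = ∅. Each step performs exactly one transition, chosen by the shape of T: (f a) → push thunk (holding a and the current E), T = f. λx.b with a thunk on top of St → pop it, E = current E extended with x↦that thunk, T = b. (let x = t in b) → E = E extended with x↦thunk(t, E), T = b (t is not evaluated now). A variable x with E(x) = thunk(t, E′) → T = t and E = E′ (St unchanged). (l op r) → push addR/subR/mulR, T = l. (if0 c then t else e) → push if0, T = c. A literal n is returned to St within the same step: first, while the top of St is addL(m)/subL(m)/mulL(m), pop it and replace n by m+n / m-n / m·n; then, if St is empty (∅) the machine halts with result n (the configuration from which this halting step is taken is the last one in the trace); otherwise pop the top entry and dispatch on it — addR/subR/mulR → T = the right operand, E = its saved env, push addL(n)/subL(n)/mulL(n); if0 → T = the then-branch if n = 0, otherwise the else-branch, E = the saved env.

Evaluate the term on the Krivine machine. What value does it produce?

0. [T=((λz. ((λv. ((λx. 7) z)) ((λq. ((λx. -1) q)) z))) (-3 + (6 * 3))) | E=∅ | St=∅]
1. [T=(λz. ((λv. ((λx. 7) z)) ((λq. ((λx. -1) q)) z))) | E=∅ | St=[thunk]]
2. [T=((λv. ((λx. 7) z)) ((λq. ((λx. -1) q)) z)) | E={z↦thunk((-3 + (6 * 3)), ∅)} | St=∅]
3. [T=(λv. ((λx. 7) z)) | E={z↦thunk((-3 + (6 * 3)), ∅)} | St=[thunk]]
4. [T=((λx. 7) z) | E={v↦thunk(((λq. ((λx. -1) q)) z), {z↦thunk((-3 + (6 * 3)), ∅)}), z↦thunk((-3 + (6 * 3)), ∅)} | St=∅]
5. [T=(λx. 7) | E={v↦thunk(((λq. ((λx. -1) q)) z), {z↦thunk((-3 + (6 * 3)), ∅)}), z↦thunk((-3 + (6 * 3)), ∅)} | St=[thunk]]
6. [T=7 | E={x↦thunk(z, {v↦thunk(((λq. ((λx. -1) q)) z), {z↦thunk((-3 + (6 * 3)), ∅)}), z↦thunk((-3 + (6 * 3)), ∅)}), v↦thunk(((λq. ((λx. -1) q)) z), {z↦thunk((-3 + (6 * 3)), ∅)}), z↦thunk((-3 + (6 * 3)), ∅)} | St=∅]
→ final value 7

Answer: 7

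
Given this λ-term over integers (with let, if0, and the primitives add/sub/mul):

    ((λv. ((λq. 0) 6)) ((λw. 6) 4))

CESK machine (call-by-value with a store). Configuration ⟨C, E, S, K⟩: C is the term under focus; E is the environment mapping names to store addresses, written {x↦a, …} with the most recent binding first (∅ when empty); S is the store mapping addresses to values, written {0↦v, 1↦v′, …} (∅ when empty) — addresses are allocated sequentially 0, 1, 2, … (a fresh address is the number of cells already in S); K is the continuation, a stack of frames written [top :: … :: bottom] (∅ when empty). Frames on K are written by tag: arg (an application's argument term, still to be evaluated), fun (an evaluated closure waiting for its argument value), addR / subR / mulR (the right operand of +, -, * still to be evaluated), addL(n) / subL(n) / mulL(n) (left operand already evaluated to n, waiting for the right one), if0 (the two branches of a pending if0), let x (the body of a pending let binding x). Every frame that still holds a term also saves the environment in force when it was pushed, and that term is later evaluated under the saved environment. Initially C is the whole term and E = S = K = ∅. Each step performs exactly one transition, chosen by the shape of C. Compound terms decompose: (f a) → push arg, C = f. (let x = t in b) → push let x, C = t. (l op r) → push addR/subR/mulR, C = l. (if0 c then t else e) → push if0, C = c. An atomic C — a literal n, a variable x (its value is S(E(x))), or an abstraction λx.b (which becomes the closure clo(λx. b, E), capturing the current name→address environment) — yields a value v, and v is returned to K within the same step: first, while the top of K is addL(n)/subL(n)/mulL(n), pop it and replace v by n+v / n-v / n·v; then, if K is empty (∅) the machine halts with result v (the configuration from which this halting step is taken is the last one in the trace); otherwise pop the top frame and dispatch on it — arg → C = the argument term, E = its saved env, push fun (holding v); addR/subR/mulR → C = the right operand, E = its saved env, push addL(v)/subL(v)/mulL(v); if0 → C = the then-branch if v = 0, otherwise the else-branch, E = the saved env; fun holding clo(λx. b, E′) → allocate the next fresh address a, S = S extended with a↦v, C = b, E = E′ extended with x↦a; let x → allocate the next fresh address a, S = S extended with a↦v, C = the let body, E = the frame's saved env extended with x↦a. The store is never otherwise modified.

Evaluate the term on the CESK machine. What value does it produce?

Answer: 0

Derivation:
0. <C=((λv. ((λq. 0) 6)) ((λw. 6) 4)), E=∅, S=∅, K=∅>
1. <C=(λv. ((λq. 0) 6)), E=∅, S=∅, K=[arg]>
2. <C=((λw. 6) 4), E=∅, S=∅, K=[fun]>
3. <C=(λw. 6), E=∅, S=∅, K=[arg :: fun]>
4. <C=4, E=∅, S=∅, K=[fun :: fun]>
5. <C=6, E={w↦0}, S={0↦4}, K=[fun]>
6. <C=((λq. 0) 6), E={v↦1}, S={0↦4, 1↦6}, K=∅>
7. <C=(λq. 0), E={v↦1}, S={0↦4, 1↦6}, K=[arg]>
8. <C=6, E={v↦1}, S={0↦4, 1↦6}, K=[fun]>
9. <C=0, E={q↦2, v↦1}, S={0↦4, 1↦6, 2↦6}, K=∅>
→ final value 0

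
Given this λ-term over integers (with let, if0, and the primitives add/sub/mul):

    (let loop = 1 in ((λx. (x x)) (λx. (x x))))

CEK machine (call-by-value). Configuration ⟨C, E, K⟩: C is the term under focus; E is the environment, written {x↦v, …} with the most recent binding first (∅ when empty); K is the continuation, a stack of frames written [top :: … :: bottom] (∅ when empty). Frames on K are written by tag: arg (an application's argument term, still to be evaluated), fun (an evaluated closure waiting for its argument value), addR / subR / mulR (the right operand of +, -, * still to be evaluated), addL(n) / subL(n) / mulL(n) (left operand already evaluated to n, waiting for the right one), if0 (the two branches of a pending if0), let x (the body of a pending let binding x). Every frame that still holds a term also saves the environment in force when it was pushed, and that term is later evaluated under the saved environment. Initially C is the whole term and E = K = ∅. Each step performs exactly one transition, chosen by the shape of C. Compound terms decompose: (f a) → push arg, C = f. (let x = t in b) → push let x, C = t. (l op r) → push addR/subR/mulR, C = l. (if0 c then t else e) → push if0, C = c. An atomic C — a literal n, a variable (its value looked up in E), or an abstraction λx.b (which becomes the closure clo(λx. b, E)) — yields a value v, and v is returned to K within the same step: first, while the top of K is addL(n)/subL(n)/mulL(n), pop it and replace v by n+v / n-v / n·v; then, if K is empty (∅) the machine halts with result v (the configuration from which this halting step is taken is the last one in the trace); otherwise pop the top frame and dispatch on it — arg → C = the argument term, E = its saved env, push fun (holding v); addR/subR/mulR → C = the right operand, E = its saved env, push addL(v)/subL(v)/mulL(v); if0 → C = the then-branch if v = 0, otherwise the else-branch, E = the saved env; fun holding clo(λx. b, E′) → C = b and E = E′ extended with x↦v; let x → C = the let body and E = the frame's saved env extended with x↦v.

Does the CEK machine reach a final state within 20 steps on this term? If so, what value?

step 0: <C=(let loop = 1 in ((λx. (x x)) (λx. (x x)))), E=∅, K=∅>
step 1: <C=1, E=∅, K=[let loop]>
step 2: <C=((λx. (x x)) (λx. (x x))), E={loop↦1}, K=∅>
step 3: <C=(λx. (x x)), E={loop↦1}, K=[arg]>
step 4: <C=(λx. (x x)), E={loop↦1}, K=[fun]>
step 5: <C=(x x), E={x↦clo(λx. (x x), {loop↦1}), loop↦1}, K=∅>
step 6: <C=x, E={x↦clo(λx. (x x), {loop↦1}), loop↦1}, K=[arg]>
step 7: <C=x, E={x↦clo(λx. (x x), {loop↦1}), loop↦1}, K=[fun]>
… configuration repeats with period 3 (steps 5–7 recur indefinitely) …

Answer: DIVERGES (no final state within 20 steps)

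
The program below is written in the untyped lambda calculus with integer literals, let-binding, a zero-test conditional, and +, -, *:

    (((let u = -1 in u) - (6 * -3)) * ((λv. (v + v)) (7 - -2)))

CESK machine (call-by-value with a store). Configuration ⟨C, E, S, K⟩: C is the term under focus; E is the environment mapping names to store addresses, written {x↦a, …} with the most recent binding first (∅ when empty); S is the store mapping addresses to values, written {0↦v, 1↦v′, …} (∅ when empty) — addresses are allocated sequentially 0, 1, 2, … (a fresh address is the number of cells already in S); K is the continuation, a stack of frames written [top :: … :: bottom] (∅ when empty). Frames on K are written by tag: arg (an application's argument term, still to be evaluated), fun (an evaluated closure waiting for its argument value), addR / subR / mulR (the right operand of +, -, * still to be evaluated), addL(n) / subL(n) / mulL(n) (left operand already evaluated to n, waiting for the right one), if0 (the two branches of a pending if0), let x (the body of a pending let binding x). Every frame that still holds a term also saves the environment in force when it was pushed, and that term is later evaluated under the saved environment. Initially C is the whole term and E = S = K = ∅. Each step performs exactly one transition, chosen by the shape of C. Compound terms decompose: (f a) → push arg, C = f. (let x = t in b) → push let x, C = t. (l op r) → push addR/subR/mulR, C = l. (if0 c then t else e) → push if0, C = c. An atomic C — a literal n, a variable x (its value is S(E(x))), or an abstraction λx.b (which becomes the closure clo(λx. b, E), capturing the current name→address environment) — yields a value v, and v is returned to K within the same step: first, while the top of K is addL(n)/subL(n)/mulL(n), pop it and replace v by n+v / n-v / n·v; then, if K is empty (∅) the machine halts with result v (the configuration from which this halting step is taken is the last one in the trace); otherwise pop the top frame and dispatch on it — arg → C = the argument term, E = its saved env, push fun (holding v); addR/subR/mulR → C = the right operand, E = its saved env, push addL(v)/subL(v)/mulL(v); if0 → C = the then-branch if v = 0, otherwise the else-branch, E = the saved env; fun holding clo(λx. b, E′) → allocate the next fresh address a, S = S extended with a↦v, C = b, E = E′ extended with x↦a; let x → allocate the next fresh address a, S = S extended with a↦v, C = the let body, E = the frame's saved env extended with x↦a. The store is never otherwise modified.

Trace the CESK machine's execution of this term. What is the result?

Answer: 306

Machine steps:
0. <C=(((let u = -1 in u) - (6 * -3)) * ((λv. (v + v)) (7 - -2))), E=∅, S=∅, K=∅>
1. <C=((let u = -1 in u) - (6 * -3)), E=∅, S=∅, K=[mulR]>
2. <C=(let u = -1 in u), E=∅, S=∅, K=[subR :: mulR]>
3. <C=-1, E=∅, S=∅, K=[let u :: subR :: mulR]>
4. <C=u, E={u↦0}, S={0↦-1}, K=[subR :: mulR]>
5. <C=(6 * -3), E=∅, S={0↦-1}, K=[subL(-1) :: mulR]>
6. <C=6, E=∅, S={0↦-1}, K=[mulR :: subL(-1) :: mulR]>
7. <C=-3, E=∅, S={0↦-1}, K=[mulL(6) :: subL(-1) :: mulR]>
8. <C=((λv. (v + v)) (7 - -2)), E=∅, S={0↦-1}, K=[mulL(17)]>
9. <C=(λv. (v + v)), E=∅, S={0↦-1}, K=[arg :: mulL(17)]>
10. <C=(7 - -2), E=∅, S={0↦-1}, K=[fun :: mulL(17)]>
11. <C=7, E=∅, S={0↦-1}, K=[subR :: fun :: mulL(17)]>
12. <C=-2, E=∅, S={0↦-1}, K=[subL(7) :: fun :: mulL(17)]>
13. <C=(v + v), E={v↦1}, S={0↦-1, 1↦9}, K=[mulL(17)]>
14. <C=v, E={v↦1}, S={0↦-1, 1↦9}, K=[addR :: mulL(17)]>
15. <C=v, E={v↦1}, S={0↦-1, 1↦9}, K=[addL(9) :: mulL(17)]>
→ final value 306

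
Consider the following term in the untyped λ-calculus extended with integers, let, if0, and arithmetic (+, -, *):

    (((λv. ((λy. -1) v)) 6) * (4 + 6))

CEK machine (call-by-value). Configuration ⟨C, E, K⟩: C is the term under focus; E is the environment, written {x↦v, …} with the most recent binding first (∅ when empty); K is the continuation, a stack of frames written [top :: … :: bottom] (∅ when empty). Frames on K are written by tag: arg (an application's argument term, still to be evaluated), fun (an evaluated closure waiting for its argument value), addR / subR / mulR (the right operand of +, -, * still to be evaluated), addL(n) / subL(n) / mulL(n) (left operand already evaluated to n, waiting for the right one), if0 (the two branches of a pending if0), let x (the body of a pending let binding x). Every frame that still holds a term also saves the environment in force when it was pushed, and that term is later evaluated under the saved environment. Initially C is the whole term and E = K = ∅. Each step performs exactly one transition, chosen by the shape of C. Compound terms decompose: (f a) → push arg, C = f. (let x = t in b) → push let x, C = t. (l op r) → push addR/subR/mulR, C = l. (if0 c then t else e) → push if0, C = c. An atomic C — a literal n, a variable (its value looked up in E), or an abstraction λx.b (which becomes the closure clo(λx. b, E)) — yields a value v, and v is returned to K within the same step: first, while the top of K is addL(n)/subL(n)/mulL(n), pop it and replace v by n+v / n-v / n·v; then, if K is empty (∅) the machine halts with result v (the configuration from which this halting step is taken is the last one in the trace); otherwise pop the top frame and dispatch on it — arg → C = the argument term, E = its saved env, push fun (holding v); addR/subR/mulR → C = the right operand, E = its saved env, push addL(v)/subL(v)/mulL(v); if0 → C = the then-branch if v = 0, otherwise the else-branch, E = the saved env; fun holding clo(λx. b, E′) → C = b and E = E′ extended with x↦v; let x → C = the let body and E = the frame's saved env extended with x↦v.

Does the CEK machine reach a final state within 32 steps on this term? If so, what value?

Answer: -10

Derivation:
0. [C=(((λv. ((λy. -1) v)) 6) * (4 + 6)) | E=∅ | K=∅]
1. [C=((λv. ((λy. -1) v)) 6) | E=∅ | K=[mulR]]
2. [C=(λv. ((λy. -1) v)) | E=∅ | K=[arg :: mulR]]
3. [C=6 | E=∅ | K=[fun :: mulR]]
4. [C=((λy. -1) v) | E={v↦6} | K=[mulR]]
5. [C=(λy. -1) | E={v↦6} | K=[arg :: mulR]]
6. [C=v | E={v↦6} | K=[fun :: mulR]]
7. [C=-1 | E={y↦6, v↦6} | K=[mulR]]
8. [C=(4 + 6) | E=∅ | K=[mulL(-1)]]
9. [C=4 | E=∅ | K=[addR :: mulL(-1)]]
10. [C=6 | E=∅ | K=[addL(4) :: mulL(-1)]]
→ final value -10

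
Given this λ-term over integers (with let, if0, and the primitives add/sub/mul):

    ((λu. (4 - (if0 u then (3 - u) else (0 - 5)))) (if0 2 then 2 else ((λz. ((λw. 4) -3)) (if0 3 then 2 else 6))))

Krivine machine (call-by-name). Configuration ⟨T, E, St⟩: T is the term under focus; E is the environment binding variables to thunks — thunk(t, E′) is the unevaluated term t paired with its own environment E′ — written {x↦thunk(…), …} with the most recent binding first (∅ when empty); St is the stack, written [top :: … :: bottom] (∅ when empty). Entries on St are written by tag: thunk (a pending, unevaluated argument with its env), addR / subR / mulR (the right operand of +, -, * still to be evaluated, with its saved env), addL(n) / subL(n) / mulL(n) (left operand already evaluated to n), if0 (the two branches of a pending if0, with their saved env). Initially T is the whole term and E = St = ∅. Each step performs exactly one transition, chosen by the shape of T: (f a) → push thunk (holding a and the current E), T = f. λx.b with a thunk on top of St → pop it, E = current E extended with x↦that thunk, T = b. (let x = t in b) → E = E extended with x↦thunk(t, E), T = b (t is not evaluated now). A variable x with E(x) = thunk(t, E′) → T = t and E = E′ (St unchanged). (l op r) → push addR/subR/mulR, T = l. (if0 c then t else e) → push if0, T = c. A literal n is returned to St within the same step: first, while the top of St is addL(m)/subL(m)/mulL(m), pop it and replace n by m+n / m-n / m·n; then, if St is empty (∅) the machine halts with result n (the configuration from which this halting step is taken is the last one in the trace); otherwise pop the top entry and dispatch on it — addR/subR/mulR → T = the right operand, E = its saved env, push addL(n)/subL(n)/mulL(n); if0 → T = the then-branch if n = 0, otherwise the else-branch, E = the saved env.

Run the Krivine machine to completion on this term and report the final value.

0. <T=((λu. (4 - (if0 u then (3 - u) else (0 - 5)))) (if0 2 then 2 else ((λz. ((λw. 4) -3)) (if0 3 then 2 else 6)))), E=∅, St=∅>
1. <T=(λu. (4 - (if0 u then (3 - u) else (0 - 5)))), E=∅, St=[thunk]>
2. <T=(4 - (if0 u then (3 - u) else (0 - 5))), E={u↦thunk((if0 2 then 2 else ((λz. ((λw. 4) -3)) (if0 3 then 2 else 6))), ∅)}, St=∅>
3. <T=4, E={u↦thunk((if0 2 then 2 else ((λz. ((λw. 4) -3)) (if0 3 then 2 else 6))), ∅)}, St=[subR]>
4. <T=(if0 u then (3 - u) else (0 - 5)), E={u↦thunk((if0 2 then 2 else ((λz. ((λw. 4) -3)) (if0 3 then 2 else 6))), ∅)}, St=[subL(4)]>
5. <T=u, E={u↦thunk((if0 2 then 2 else ((λz. ((λw. 4) -3)) (if0 3 then 2 else 6))), ∅)}, St=[if0 :: subL(4)]>
6. <T=(if0 2 then 2 else ((λz. ((λw. 4) -3)) (if0 3 then 2 else 6))), E=∅, St=[if0 :: subL(4)]>
7. <T=2, E=∅, St=[if0 :: if0 :: subL(4)]>
8. <T=((λz. ((λw. 4) -3)) (if0 3 then 2 else 6)), E=∅, St=[if0 :: subL(4)]>
9. <T=(λz. ((λw. 4) -3)), E=∅, St=[thunk :: if0 :: subL(4)]>
10. <T=((λw. 4) -3), E={z↦thunk((if0 3 then 2 else 6), ∅)}, St=[if0 :: subL(4)]>
11. <T=(λw. 4), E={z↦thunk((if0 3 then 2 else 6), ∅)}, St=[thunk :: if0 :: subL(4)]>
12. <T=4, E={w↦thunk(-3, {z↦thunk((if0 3 then 2 else 6), ∅)}), z↦thunk((if0 3 then 2 else 6), ∅)}, St=[if0 :: subL(4)]>
13. <T=(0 - 5), E={u↦thunk((if0 2 then 2 else ((λz. ((λw. 4) -3)) (if0 3 then 2 else 6))), ∅)}, St=[subL(4)]>
14. <T=0, E={u↦thunk((if0 2 then 2 else ((λz. ((λw. 4) -3)) (if0 3 then 2 else 6))), ∅)}, St=[subR :: subL(4)]>
15. <T=5, E={u↦thunk((if0 2 then 2 else ((λz. ((λw. 4) -3)) (if0 3 then 2 else 6))), ∅)}, St=[subL(0) :: subL(4)]>
→ final value 9

Answer: 9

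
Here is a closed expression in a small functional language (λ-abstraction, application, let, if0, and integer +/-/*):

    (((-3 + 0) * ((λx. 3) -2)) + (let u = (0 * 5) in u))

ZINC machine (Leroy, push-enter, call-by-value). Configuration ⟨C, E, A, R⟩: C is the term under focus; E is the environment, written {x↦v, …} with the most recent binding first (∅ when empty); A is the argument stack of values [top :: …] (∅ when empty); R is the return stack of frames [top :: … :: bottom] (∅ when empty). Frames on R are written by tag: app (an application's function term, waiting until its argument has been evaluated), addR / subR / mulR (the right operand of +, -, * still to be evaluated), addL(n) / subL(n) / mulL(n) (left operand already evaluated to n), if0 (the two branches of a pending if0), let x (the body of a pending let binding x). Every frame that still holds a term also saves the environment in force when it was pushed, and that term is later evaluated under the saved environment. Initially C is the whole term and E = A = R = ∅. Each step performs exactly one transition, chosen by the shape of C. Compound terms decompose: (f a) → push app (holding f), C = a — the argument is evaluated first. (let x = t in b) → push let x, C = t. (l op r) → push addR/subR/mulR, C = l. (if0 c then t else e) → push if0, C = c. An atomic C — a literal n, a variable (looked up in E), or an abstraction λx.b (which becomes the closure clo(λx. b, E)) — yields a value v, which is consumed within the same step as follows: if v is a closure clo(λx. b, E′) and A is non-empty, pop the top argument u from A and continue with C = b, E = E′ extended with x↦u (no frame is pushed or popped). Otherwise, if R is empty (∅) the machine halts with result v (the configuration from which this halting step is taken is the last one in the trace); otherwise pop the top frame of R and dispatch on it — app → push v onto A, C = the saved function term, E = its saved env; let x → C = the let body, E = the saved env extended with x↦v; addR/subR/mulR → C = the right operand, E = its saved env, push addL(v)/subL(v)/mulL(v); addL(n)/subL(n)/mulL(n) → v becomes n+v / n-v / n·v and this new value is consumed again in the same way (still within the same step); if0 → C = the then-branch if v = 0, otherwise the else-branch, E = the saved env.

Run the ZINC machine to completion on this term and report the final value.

t=0: <C=(((-3 + 0) * ((λx. 3) -2)) + (let u = (0 * 5) in u)), E=∅, A=∅, R=∅>
t=1: <C=((-3 + 0) * ((λx. 3) -2)), E=∅, A=∅, R=[addR]>
t=2: <C=(-3 + 0), E=∅, A=∅, R=[mulR :: addR]>
t=3: <C=-3, E=∅, A=∅, R=[addR :: mulR :: addR]>
t=4: <C=0, E=∅, A=∅, R=[addL(-3) :: mulR :: addR]>
t=5: <C=((λx. 3) -2), E=∅, A=∅, R=[mulL(-3) :: addR]>
t=6: <C=-2, E=∅, A=∅, R=[app :: mulL(-3) :: addR]>
t=7: <C=(λx. 3), E=∅, A=[-2], R=[mulL(-3) :: addR]>
t=8: <C=3, E={x↦-2}, A=∅, R=[mulL(-3) :: addR]>
t=9: <C=(let u = (0 * 5) in u), E=∅, A=∅, R=[addL(-9)]>
t=10: <C=(0 * 5), E=∅, A=∅, R=[let u :: addL(-9)]>
t=11: <C=0, E=∅, A=∅, R=[mulR :: let u :: addL(-9)]>
t=12: <C=5, E=∅, A=∅, R=[mulL(0) :: let u :: addL(-9)]>
t=13: <C=u, E={u↦0}, A=∅, R=[addL(-9)]>
→ final value -9

Answer: -9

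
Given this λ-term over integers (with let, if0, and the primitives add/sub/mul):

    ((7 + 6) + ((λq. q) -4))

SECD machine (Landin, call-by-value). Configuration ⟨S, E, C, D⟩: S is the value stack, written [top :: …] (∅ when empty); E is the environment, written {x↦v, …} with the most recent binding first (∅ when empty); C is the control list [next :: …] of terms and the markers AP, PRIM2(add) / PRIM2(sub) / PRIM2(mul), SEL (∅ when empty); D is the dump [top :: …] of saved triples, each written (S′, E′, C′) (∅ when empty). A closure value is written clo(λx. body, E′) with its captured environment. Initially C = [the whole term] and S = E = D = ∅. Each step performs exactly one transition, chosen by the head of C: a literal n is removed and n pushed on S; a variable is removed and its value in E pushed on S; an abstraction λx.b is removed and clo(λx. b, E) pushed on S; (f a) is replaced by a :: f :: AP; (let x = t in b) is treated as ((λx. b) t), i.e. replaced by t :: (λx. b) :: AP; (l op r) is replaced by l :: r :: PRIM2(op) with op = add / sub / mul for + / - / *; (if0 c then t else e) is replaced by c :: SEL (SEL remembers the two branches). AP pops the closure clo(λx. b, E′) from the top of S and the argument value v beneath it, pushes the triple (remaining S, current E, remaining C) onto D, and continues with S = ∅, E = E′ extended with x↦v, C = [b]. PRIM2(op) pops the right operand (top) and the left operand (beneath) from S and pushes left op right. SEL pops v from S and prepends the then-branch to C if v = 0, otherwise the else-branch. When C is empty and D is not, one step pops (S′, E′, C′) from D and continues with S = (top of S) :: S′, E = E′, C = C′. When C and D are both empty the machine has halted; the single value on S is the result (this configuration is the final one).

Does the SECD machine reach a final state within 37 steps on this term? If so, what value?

Answer: 9

Machine steps:
[0] <S=∅, E=∅, C=[((7 + 6) + ((λq. q) -4))], D=∅>
[1] <S=∅, E=∅, C=[(7 + 6) :: ((λq. q) -4) :: PRIM2(add)], D=∅>
[2] <S=∅, E=∅, C=[7 :: 6 :: PRIM2(add) :: ((λq. q) -4) :: PRIM2(add)], D=∅>
[3] <S=[7], E=∅, C=[6 :: PRIM2(add) :: ((λq. q) -4) :: PRIM2(add)], D=∅>
[4] <S=[6 :: 7], E=∅, C=[PRIM2(add) :: ((λq. q) -4) :: PRIM2(add)], D=∅>
[5] <S=[13], E=∅, C=[((λq. q) -4) :: PRIM2(add)], D=∅>
[6] <S=[13], E=∅, C=[-4 :: (λq. q) :: AP :: PRIM2(add)], D=∅>
[7] <S=[-4 :: 13], E=∅, C=[(λq. q) :: AP :: PRIM2(add)], D=∅>
[8] <S=[clo(λq. q, ∅) :: -4 :: 13], E=∅, C=[AP :: PRIM2(add)], D=∅>
[9] <S=∅, E={q↦-4}, C=[q], D=[([13], ∅, [PRIM2(add)])]>
[10] <S=[-4], E={q↦-4}, C=∅, D=[([13], ∅, [PRIM2(add)])]>
[11] <S=[-4 :: 13], E=∅, C=[PRIM2(add)], D=∅>
[12] <S=[9], E=∅, C=∅, D=∅>
→ final value 9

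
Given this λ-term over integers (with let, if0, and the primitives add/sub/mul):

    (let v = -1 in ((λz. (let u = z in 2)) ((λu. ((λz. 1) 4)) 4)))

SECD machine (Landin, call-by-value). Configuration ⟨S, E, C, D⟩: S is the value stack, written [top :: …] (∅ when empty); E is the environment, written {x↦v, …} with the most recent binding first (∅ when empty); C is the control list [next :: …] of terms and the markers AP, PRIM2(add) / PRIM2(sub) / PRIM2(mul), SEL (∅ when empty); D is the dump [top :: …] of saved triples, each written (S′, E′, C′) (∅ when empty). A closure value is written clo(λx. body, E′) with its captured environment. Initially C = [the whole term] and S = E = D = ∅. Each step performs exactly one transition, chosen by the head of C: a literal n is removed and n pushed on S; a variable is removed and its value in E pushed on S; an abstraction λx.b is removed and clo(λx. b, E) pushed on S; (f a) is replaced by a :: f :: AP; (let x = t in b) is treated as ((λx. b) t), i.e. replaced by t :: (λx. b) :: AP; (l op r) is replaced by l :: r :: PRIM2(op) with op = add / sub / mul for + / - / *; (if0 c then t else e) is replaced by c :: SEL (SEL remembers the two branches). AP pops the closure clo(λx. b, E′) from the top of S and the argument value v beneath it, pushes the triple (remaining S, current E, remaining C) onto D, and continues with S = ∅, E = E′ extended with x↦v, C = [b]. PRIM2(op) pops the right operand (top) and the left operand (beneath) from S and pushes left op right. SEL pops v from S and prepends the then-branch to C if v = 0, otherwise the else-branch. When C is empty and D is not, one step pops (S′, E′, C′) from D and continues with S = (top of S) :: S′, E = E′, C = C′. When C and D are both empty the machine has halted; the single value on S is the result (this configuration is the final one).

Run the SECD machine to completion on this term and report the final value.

Answer: 2

Derivation:
step 0: <S=∅, E=∅, C=[(let v = -1 in ((λz. (let u = z in 2)) ((λu. ((λz. 1) 4)) 4)))], D=∅>
step 1: <S=∅, E=∅, C=[-1 :: (λv. ((λz. (let u = z in 2)) ((λu. ((λz. 1) 4)) 4))) :: AP], D=∅>
step 2: <S=[-1], E=∅, C=[(λv. ((λz. (let u = z in 2)) ((λu. ((λz. 1) 4)) 4))) :: AP], D=∅>
step 3: <S=[clo(λv. ((λz. (let u = z in 2)) ((λu. ((λz. 1) 4)) 4)), ∅) :: -1], E=∅, C=[AP], D=∅>
step 4: <S=∅, E={v↦-1}, C=[((λz. (let u = z in 2)) ((λu. ((λz. 1) 4)) 4))], D=[(∅, ∅, ∅)]>
step 5: <S=∅, E={v↦-1}, C=[((λu. ((λz. 1) 4)) 4) :: (λz. (let u = z in 2)) :: AP], D=[(∅, ∅, ∅)]>
step 6: <S=∅, E={v↦-1}, C=[4 :: (λu. ((λz. 1) 4)) :: AP :: (λz. (let u = z in 2)) :: AP], D=[(∅, ∅, ∅)]>
step 7: <S=[4], E={v↦-1}, C=[(λu. ((λz. 1) 4)) :: AP :: (λz. (let u = z in 2)) :: AP], D=[(∅, ∅, ∅)]>
step 8: <S=[clo(λu. ((λz. 1) 4), {v↦-1}) :: 4], E={v↦-1}, C=[AP :: (λz. (let u = z in 2)) :: AP], D=[(∅, ∅, ∅)]>
step 9: <S=∅, E={u↦4, v↦-1}, C=[((λz. 1) 4)], D=[(∅, {v↦-1}, [(λz. (let u = z in 2)) :: AP]) :: (∅, ∅, ∅)]>
step 10: <S=∅, E={u↦4, v↦-1}, C=[4 :: (λz. 1) :: AP], D=[(∅, {v↦-1}, [(λz. (let u = z in 2)) :: AP]) :: (∅, ∅, ∅)]>
step 11: <S=[4], E={u↦4, v↦-1}, C=[(λz. 1) :: AP], D=[(∅, {v↦-1}, [(λz. (let u = z in 2)) :: AP]) :: (∅, ∅, ∅)]>
step 12: <S=[clo(λz. 1, {u↦4, v↦-1}) :: 4], E={u↦4, v↦-1}, C=[AP], D=[(∅, {v↦-1}, [(λz. (let u = z in 2)) :: AP]) :: (∅, ∅, ∅)]>
step 13: <S=∅, E={z↦4, u↦4, v↦-1}, C=[1], D=[(∅, {u↦4, v↦-1}, ∅) :: (∅, {v↦-1}, [(λz. (let u = z in 2)) :: AP]) :: (∅, ∅, ∅)]>
step 14: <S=[1], E={z↦4, u↦4, v↦-1}, C=∅, D=[(∅, {u↦4, v↦-1}, ∅) :: (∅, {v↦-1}, [(λz. (let u = z in 2)) :: AP]) :: (∅, ∅, ∅)]>
step 15: <S=[1], E={u↦4, v↦-1}, C=∅, D=[(∅, {v↦-1}, [(λz. (let u = z in 2)) :: AP]) :: (∅, ∅, ∅)]>
step 16: <S=[1], E={v↦-1}, C=[(λz. (let u = z in 2)) :: AP], D=[(∅, ∅, ∅)]>
step 17: <S=[clo(λz. (let u = z in 2), {v↦-1}) :: 1], E={v↦-1}, C=[AP], D=[(∅, ∅, ∅)]>
step 18: <S=∅, E={z↦1, v↦-1}, C=[(let u = z in 2)], D=[(∅, {v↦-1}, ∅) :: (∅, ∅, ∅)]>
step 19: <S=∅, E={z↦1, v↦-1}, C=[z :: (λu. 2) :: AP], D=[(∅, {v↦-1}, ∅) :: (∅, ∅, ∅)]>
step 20: <S=[1], E={z↦1, v↦-1}, C=[(λu. 2) :: AP], D=[(∅, {v↦-1}, ∅) :: (∅, ∅, ∅)]>
step 21: <S=[clo(λu. 2, {z↦1, v↦-1}) :: 1], E={z↦1, v↦-1}, C=[AP], D=[(∅, {v↦-1}, ∅) :: (∅, ∅, ∅)]>
step 22: <S=∅, E={u↦1, z↦1, v↦-1}, C=[2], D=[(∅, {z↦1, v↦-1}, ∅) :: (∅, {v↦-1}, ∅) :: (∅, ∅, ∅)]>
step 23: <S=[2], E={u↦1, z↦1, v↦-1}, C=∅, D=[(∅, {z↦1, v↦-1}, ∅) :: (∅, {v↦-1}, ∅) :: (∅, ∅, ∅)]>
step 24: <S=[2], E={z↦1, v↦-1}, C=∅, D=[(∅, {v↦-1}, ∅) :: (∅, ∅, ∅)]>
step 25: <S=[2], E={v↦-1}, C=∅, D=[(∅, ∅, ∅)]>
step 26: <S=[2], E=∅, C=∅, D=∅>
→ final value 2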